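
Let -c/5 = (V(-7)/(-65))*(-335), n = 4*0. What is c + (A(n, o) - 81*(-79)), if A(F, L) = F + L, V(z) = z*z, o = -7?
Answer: 66681/13 ≈ 5129.3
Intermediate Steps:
V(z) = z²
n = 0
c = -16415/13 (c = -5*(-7)²/(-65)*(-335) = -5*49*(-1/65)*(-335) = -(-49)*(-335)/13 = -5*3283/13 = -16415/13 ≈ -1262.7)
c + (A(n, o) - 81*(-79)) = -16415/13 + ((0 - 7) - 81*(-79)) = -16415/13 + (-7 + 6399) = -16415/13 + 6392 = 66681/13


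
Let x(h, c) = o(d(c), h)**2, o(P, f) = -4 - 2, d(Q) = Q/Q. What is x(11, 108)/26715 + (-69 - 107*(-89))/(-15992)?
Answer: -41997983/71204380 ≈ -0.58982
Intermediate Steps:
d(Q) = 1
o(P, f) = -6
x(h, c) = 36 (x(h, c) = (-6)**2 = 36)
x(11, 108)/26715 + (-69 - 107*(-89))/(-15992) = 36/26715 + (-69 - 107*(-89))/(-15992) = 36*(1/26715) + (-69 + 9523)*(-1/15992) = 12/8905 + 9454*(-1/15992) = 12/8905 - 4727/7996 = -41997983/71204380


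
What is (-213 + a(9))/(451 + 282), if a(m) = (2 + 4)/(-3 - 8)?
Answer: -2349/8063 ≈ -0.29133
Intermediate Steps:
a(m) = -6/11 (a(m) = 6/(-11) = 6*(-1/11) = -6/11)
(-213 + a(9))/(451 + 282) = (-213 - 6/11)/(451 + 282) = -2349/11/733 = -2349/11*1/733 = -2349/8063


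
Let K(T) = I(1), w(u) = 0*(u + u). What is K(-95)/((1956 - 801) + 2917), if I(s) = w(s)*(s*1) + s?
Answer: 1/4072 ≈ 0.00024558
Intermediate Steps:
w(u) = 0 (w(u) = 0*(2*u) = 0)
I(s) = s (I(s) = 0*(s*1) + s = 0*s + s = 0 + s = s)
K(T) = 1
K(-95)/((1956 - 801) + 2917) = 1/((1956 - 801) + 2917) = 1/(1155 + 2917) = 1/4072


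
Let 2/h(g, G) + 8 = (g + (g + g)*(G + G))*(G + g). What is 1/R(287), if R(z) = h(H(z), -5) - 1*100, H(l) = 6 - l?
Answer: -763481/76348101 ≈ -0.010000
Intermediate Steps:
h(g, G) = 2/(-8 + (G + g)*(g + 4*G*g)) (h(g, G) = 2/(-8 + (g + (g + g)*(G + G))*(G + g)) = 2/(-8 + (g + (2*g)*(2*G))*(G + g)) = 2/(-8 + (g + 4*G*g)*(G + g)) = 2/(-8 + (G + g)*(g + 4*G*g)))
R(z) = -100 + 2/(562 - 95*z - 19*(6 - z)**2) (R(z) = 2/(-8 + (6 - z)**2 - 5*(6 - z) + 4*(-5)*(6 - z)**2 + 4*(6 - z)*(-5)**2) - 1*100 = 2/(-8 + (6 - z)**2 + (-30 + 5*z) - 20*(6 - z)**2 + 4*(6 - z)*25) - 100 = 2/(-8 + (6 - z)**2 + (-30 + 5*z) - 20*(6 - z)**2 + (600 - 100*z)) - 100 = 2/(562 - 95*z - 19*(6 - z)**2) - 100 = -100 + 2/(562 - 95*z - 19*(6 - z)**2))
1/R(287) = 1/(2*(-6101 - 950*287**2 + 6650*287)/(122 - 133*287 + 19*287**2)) = 1/(2*(-6101 - 950*82369 + 1908550)/(122 - 38171 + 19*82369)) = 1/(2*(-6101 - 78250550 + 1908550)/(122 - 38171 + 1565011)) = 1/(2*(-76348101)/1526962) = 1/(2*(1/1526962)*(-76348101)) = 1/(-76348101/763481) = -763481/76348101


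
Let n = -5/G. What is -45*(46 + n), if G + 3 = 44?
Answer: -84645/41 ≈ -2064.5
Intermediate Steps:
G = 41 (G = -3 + 44 = 41)
n = -5/41 ≈ -0.12195
-45*(46 + n) = -45*(46 - 5/41) = -45*1881/41 = -84645/41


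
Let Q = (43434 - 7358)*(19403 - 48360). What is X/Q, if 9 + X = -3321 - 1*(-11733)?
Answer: -8403/1044652732 ≈ -8.0438e-6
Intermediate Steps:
Q = -1044652732 (Q = 36076*(-28957) = -1044652732)
X = 8403 (X = -9 + (-3321 - 1*(-11733)) = -9 + (-3321 + 11733) = -9 + 8412 = 8403)
X/Q = 8403/(-1044652732) = 8403*(-1/1044652732) = -8403/1044652732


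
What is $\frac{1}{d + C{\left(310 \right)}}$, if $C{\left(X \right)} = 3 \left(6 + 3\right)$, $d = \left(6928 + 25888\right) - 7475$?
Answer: $\frac{1}{25368} \approx 3.942 \cdot 10^{-5}$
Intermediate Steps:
$d = 25341$ ($d = 32816 - 7475 = 25341$)
$C{\left(X \right)} = 27$ ($C{\left(X \right)} = 3 \cdot 9 = 27$)
$\frac{1}{d + C{\left(310 \right)}} = \frac{1}{25341 + 27} = \frac{1}{25368}$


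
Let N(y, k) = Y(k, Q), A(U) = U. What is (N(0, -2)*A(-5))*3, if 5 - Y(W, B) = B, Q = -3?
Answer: -120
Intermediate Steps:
Y(W, B) = 5 - B
N(y, k) = 8 (N(y, k) = 5 - 1*(-3) = 5 + 3 = 8)
(N(0, -2)*A(-5))*3 = (8*(-5))*3 = -40*3 = -120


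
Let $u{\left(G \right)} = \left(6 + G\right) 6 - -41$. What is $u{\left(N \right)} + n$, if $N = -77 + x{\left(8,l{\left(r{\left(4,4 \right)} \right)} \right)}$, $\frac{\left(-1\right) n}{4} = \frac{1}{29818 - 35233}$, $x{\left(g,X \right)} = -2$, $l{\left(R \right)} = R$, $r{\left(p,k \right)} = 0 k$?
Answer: $- \frac{2149751}{5415} \approx -397.0$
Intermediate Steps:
$r{\left(p,k \right)} = 0$
$n = \frac{4}{5415}$ ($n = - \frac{4}{29818 - 35233} = - \frac{4}{-5415} = \left(-4\right) \left(- \frac{1}{5415}\right) = \frac{4}{5415} \approx 0.00073869$)
$N = -79$ ($N = -77 - 2 = -79$)
$u{\left(G \right)} = 77 + 6 G$ ($u{\left(G \right)} = \left(36 + 6 G\right) + 41 = 77 + 6 G$)
$u{\left(N \right)} + n = \left(77 + 6 \left(-79\right)\right) + \frac{4}{5415} = \left(77 - 474\right) + \frac{4}{5415} = -397 + \frac{4}{5415} = - \frac{2149751}{5415}$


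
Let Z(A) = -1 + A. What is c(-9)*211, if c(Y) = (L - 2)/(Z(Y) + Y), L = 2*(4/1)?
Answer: -1266/19 ≈ -66.632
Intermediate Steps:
L = 8 (L = 2*(4*1) = 2*4 = 8)
c(Y) = 6/(-1 + 2*Y) (c(Y) = (8 - 2)/((-1 + Y) + Y) = 6/(-1 + 2*Y))
c(-9)*211 = (6/(-1 + 2*(-9)))*211 = (6/(-1 - 18))*211 = (6/(-19))*211 = (6*(-1/19))*211 = -6/19*211 = -1266/19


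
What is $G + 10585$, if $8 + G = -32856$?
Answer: $-22279$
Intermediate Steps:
$G = -32864$ ($G = -8 - 32856 = -32864$)
$G + 10585 = -32864 + 10585 = -22279$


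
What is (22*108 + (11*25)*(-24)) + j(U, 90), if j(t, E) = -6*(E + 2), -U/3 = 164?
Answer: -4776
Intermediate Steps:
U = -492 (U = -3*164 = -492)
j(t, E) = -12 - 6*E (j(t, E) = -6*(2 + E) = -12 - 6*E)
(22*108 + (11*25)*(-24)) + j(U, 90) = (22*108 + (11*25)*(-24)) + (-12 - 6*90) = (2376 + 275*(-24)) + (-12 - 540) = (2376 - 6600) - 552 = -4224 - 552 = -4776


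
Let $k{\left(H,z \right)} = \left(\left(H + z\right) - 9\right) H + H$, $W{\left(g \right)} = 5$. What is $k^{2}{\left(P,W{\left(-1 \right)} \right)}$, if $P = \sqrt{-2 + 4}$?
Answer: $22 - 12 \sqrt{2} \approx 5.0294$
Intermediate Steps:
$P = \sqrt{2} \approx 1.4142$
$k{\left(H,z \right)} = H + H \left(-9 + H + z\right)$ ($k{\left(H,z \right)} = \left(-9 + H + z\right) H + H = H \left(-9 + H + z\right) + H = H + H \left(-9 + H + z\right)$)
$k^{2}{\left(P,W{\left(-1 \right)} \right)} = \left(\sqrt{2} \left(-8 + \sqrt{2} + 5\right)\right)^{2} = \left(\sqrt{2} \left(-3 + \sqrt{2}\right)\right)^{2} = 2 \left(-3 + \sqrt{2}\right)^{2}$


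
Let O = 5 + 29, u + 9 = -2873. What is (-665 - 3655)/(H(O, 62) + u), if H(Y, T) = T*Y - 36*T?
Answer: 240/167 ≈ 1.4371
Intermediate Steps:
u = -2882 (u = -9 - 2873 = -2882)
O = 34
H(Y, T) = -36*T + T*Y
(-665 - 3655)/(H(O, 62) + u) = (-665 - 3655)/(62*(-36 + 34) - 2882) = -4320/(62*(-2) - 2882) = -4320/(-124 - 2882) = -4320/(-3006) = -4320*(-1/3006) = 240/167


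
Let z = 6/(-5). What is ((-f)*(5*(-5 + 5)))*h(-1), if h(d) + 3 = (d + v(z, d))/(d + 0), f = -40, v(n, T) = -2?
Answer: 0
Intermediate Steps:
z = -6/5 (z = 6*(-1/5) = -6/5 ≈ -1.2000)
h(d) = -3 + (-2 + d)/d (h(d) = -3 + (d - 2)/(d + 0) = -3 + (-2 + d)/d)
((-f)*(5*(-5 + 5)))*h(-1) = ((-1*(-40))*(5*(-5 + 5)))*(-2 - 2/(-1)) = (40*(5*0))*(-2 - 2*(-1)) = (40*0)*(-2 + 2) = 0*0 = 0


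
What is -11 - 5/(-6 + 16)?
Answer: -23/2 ≈ -11.500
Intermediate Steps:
-11 - 5/(-6 + 16) = -11 - 5/10 = -11 + (1/10)*(-5) = -11 - 1/2 = -23/2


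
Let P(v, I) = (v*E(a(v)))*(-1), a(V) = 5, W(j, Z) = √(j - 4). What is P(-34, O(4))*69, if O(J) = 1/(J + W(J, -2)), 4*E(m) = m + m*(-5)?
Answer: -11730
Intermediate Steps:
W(j, Z) = √(-4 + j)
E(m) = -m (E(m) = (m + m*(-5))/4 = (m - 5*m)/4 = (-4*m)/4 = -m)
O(J) = 1/(J + √(-4 + J))
P(v, I) = 5*v (P(v, I) = (v*(-1*5))*(-1) = (v*(-5))*(-1) = -5*v*(-1) = 5*v)
P(-34, O(4))*69 = (5*(-34))*69 = -170*69 = -11730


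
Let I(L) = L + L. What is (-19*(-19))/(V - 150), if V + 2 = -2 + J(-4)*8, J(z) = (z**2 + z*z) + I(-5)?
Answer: 361/22 ≈ 16.409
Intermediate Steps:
I(L) = 2*L
J(z) = -10 + 2*z**2 (J(z) = (z**2 + z*z) + 2*(-5) = (z**2 + z**2) - 10 = 2*z**2 - 10 = -10 + 2*z**2)
V = 172 (V = -2 + (-2 + (-10 + 2*(-4)**2)*8) = -2 + (-2 + (-10 + 2*16)*8) = -2 + (-2 + (-10 + 32)*8) = -2 + (-2 + 22*8) = -2 + (-2 + 176) = -2 + 174 = 172)
(-19*(-19))/(V - 150) = (-19*(-19))/(172 - 150) = 361/22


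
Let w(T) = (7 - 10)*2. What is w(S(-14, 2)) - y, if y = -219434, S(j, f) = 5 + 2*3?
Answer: 219428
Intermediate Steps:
S(j, f) = 11 (S(j, f) = 5 + 6 = 11)
w(T) = -6 (w(T) = -3*2 = -6)
w(S(-14, 2)) - y = -6 - 1*(-219434) = -6 + 219434 = 219428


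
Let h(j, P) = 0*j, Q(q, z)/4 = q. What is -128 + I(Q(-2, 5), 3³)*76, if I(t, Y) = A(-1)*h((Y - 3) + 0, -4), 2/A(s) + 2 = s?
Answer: -128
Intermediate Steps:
Q(q, z) = 4*q
A(s) = 2/(-2 + s)
h(j, P) = 0
I(t, Y) = 0 (I(t, Y) = (2/(-2 - 1))*0 = (2/(-3))*0 = (2*(-⅓))*0 = -⅔*0 = 0)
-128 + I(Q(-2, 5), 3³)*76 = -128 + 0*76 = -128 + 0 = -128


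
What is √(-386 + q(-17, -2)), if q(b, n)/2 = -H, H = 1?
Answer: 2*I*√97 ≈ 19.698*I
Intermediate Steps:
q(b, n) = -2 (q(b, n) = 2*(-1*1) = 2*(-1) = -2)
√(-386 + q(-17, -2)) = √(-386 - 2) = √(-388) = 2*I*√97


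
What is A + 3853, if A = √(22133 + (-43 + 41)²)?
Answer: 3853 + √22137 ≈ 4001.8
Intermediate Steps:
A = √22137 (A = √(22133 + (-2)²) = √(22133 + 4) = √22137 ≈ 148.79)
A + 3853 = √22137 + 3853 = 3853 + √22137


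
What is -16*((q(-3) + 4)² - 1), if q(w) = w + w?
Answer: -48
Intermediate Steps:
q(w) = 2*w
-16*((q(-3) + 4)² - 1) = -16*((2*(-3) + 4)² - 1) = -16*((-6 + 4)² - 1) = -16*((-2)² - 1) = -16*(4 - 1) = -16*3 = -48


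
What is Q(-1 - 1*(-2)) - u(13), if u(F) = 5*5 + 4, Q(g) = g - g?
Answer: -29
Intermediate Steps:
Q(g) = 0
u(F) = 29 (u(F) = 25 + 4 = 29)
Q(-1 - 1*(-2)) - u(13) = 0 - 1*29 = 0 - 29 = -29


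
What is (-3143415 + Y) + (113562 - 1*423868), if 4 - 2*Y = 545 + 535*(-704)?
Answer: -6531343/2 ≈ -3.2657e+6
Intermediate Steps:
Y = 376099/2 (Y = 2 - (545 + 535*(-704))/2 = 2 - (545 - 376640)/2 = 2 - ½*(-376095) = 2 + 376095/2 = 376099/2 ≈ 1.8805e+5)
(-3143415 + Y) + (113562 - 1*423868) = (-3143415 + 376099/2) + (113562 - 1*423868) = -5910731/2 + (113562 - 423868) = -5910731/2 - 310306 = -6531343/2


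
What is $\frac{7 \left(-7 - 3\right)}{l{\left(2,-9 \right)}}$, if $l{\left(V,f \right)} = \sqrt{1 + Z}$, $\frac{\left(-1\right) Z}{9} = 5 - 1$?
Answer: $2 i \sqrt{35} \approx 11.832 i$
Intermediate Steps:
$Z = -36$ ($Z = - 9 \left(5 - 1\right) = \left(-9\right) 4 = -36$)
$l{\left(V,f \right)} = i \sqrt{35}$ ($l{\left(V,f \right)} = \sqrt{1 - 36} = \sqrt{-35} = i \sqrt{35}$)
$\frac{7 \left(-7 - 3\right)}{l{\left(2,-9 \right)}} = \frac{7 \left(-7 - 3\right)}{i \sqrt{35}} = - \frac{i \sqrt{35}}{35} \cdot 7 \left(-10\right) = - \frac{i \sqrt{35}}{35} \left(-70\right) = 2 i \sqrt{35}$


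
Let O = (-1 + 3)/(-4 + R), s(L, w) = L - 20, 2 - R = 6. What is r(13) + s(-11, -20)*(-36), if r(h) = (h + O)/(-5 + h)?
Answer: 35763/32 ≈ 1117.6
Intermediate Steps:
R = -4 (R = 2 - 1*6 = 2 - 6 = -4)
s(L, w) = -20 + L
O = -1/4 (O = (-1 + 3)/(-4 - 4) = 2/(-8) = 2*(-1/8) = -1/4 ≈ -0.25000)
r(h) = (-1/4 + h)/(-5 + h) (r(h) = (h - 1/4)/(-5 + h) = (-1/4 + h)/(-5 + h))
r(13) + s(-11, -20)*(-36) = (-1/4 + 13)/(-5 + 13) + (-20 - 11)*(-36) = (51/4)/8 - 31*(-36) = (1/8)*(51/4) + 1116 = 51/32 + 1116 = 35763/32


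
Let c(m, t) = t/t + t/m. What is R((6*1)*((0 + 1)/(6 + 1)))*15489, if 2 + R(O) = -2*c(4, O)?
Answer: -480159/7 ≈ -68594.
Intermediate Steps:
c(m, t) = 1 + t/m
R(O) = -4 - O/2 (R(O) = -2 - 2*(4 + O)/4 = -2 - (4 + O)/2 = -2 - 2*(1 + O/4) = -2 + (-2 - O/2) = -4 - O/2)
R((6*1)*((0 + 1)/(6 + 1)))*15489 = (-4 - 6*1*(0 + 1)/(6 + 1)/2)*15489 = (-4 - 3*1/7)*15489 = (-4 - 3*1*(⅐))*15489 = (-4 - 3/7)*15489 = -31/7*15489 = -480159/7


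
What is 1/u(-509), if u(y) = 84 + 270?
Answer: 1/354 ≈ 0.0028249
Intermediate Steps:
u(y) = 354
1/u(-509) = 1/354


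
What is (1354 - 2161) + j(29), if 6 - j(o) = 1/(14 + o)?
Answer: -34444/43 ≈ -801.02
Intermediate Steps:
j(o) = 6 - 1/(14 + o)
(1354 - 2161) + j(29) = (1354 - 2161) + (83 + 6*29)/(14 + 29) = -807 + (83 + 174)/43 = -807 + (1/43)*257 = -807 + 257/43 = -34444/43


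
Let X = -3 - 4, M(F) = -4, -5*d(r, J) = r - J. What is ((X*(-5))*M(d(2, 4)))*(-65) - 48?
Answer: 9052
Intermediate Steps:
d(r, J) = -r/5 + J/5 (d(r, J) = -(r - J)/5 = -r/5 + J/5)
X = -7
((X*(-5))*M(d(2, 4)))*(-65) - 48 = (-7*(-5)*(-4))*(-65) - 48 = (35*(-4))*(-65) - 48 = -140*(-65) - 48 = 9100 - 48 = 9052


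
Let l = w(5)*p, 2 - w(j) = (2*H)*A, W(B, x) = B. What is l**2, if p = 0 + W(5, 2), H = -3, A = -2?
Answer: 2500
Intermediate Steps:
p = 5 (p = 0 + 5 = 5)
w(j) = -10 (w(j) = 2 - 2*(-3)*(-2) = 2 - (-6)*(-2) = 2 - 1*12 = 2 - 12 = -10)
l = -50 (l = -10*5 = -50)
l**2 = (-50)**2 = 2500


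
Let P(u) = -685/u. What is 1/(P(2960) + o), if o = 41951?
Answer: 592/24834855 ≈ 2.3837e-5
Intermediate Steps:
1/(P(2960) + o) = 1/(-685/2960 + 41951) = 1/(-685*1/2960 + 41951) = 1/(-137/592 + 41951) = 1/(24834855/592) = 592/24834855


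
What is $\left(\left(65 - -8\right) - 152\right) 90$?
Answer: $-7110$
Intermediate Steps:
$\left(\left(65 - -8\right) - 152\right) 90 = \left(\left(65 + 8\right) - 152\right) 90 = \left(73 - 152\right) 90 = \left(-79\right) 90 = -7110$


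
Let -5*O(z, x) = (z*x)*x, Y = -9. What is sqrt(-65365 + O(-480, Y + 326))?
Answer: sqrt(9581579) ≈ 3095.4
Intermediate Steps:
O(z, x) = -z*x**2/5 (O(z, x) = -z*x*x/5 = -x*z*x/5 = -z*x**2/5)
sqrt(-65365 + O(-480, Y + 326)) = sqrt(-65365 - 1/5*(-480)*(-9 + 326)**2) = sqrt(-65365 - 1/5*(-480)*317**2) = sqrt(-65365 - 1/5*(-480)*100489) = sqrt(-65365 + 9646944) = sqrt(9581579)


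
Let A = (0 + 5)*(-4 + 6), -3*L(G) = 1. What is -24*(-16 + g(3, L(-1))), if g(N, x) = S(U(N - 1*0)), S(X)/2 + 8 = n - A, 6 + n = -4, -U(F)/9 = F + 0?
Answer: 1728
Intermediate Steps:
L(G) = -1/3 (L(G) = -1/3*1 = -1/3)
A = 10 (A = 5*2 = 10)
U(F) = -9*F (U(F) = -9*(F + 0) = -9*F)
n = -10 (n = -6 - 4 = -10)
S(X) = -56 (S(X) = -16 + 2*(-10 - 1*10) = -16 + 2*(-10 - 10) = -16 + 2*(-20) = -16 - 40 = -56)
g(N, x) = -56
-24*(-16 + g(3, L(-1))) = -24*(-16 - 56) = -24*(-72) = 1728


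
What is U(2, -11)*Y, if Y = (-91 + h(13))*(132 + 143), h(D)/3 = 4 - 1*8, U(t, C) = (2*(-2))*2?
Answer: 226600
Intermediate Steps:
U(t, C) = -8 (U(t, C) = -4*2 = -8)
h(D) = -12 (h(D) = 3*(4 - 1*8) = 3*(4 - 8) = 3*(-4) = -12)
Y = -28325 (Y = (-91 - 12)*(132 + 143) = -103*275 = -28325)
U(2, -11)*Y = -8*(-28325) = 226600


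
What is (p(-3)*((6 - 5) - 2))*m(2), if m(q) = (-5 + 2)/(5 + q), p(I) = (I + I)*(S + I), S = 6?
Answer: -54/7 ≈ -7.7143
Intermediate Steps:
p(I) = 2*I*(6 + I) (p(I) = (I + I)*(6 + I) = (2*I)*(6 + I) = 2*I*(6 + I))
m(q) = -3/(5 + q)
(p(-3)*((6 - 5) - 2))*m(2) = ((2*(-3)*(6 - 3))*((6 - 5) - 2))*(-3/(5 + 2)) = ((2*(-3)*3)*(1 - 2))*(-3/7) = (-18*(-1))*(-3*⅐) = 18*(-3/7) = -54/7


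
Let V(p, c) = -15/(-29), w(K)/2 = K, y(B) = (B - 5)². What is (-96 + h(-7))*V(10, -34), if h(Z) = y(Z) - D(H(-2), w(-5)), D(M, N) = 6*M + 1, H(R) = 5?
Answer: 255/29 ≈ 8.7931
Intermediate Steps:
y(B) = (-5 + B)²
w(K) = 2*K
V(p, c) = 15/29 (V(p, c) = -15*(-1/29) = 15/29)
D(M, N) = 1 + 6*M
h(Z) = -31 + (-5 + Z)² (h(Z) = (-5 + Z)² - (1 + 6*5) = (-5 + Z)² - (1 + 30) = (-5 + Z)² - 1*31 = (-5 + Z)² - 31 = -31 + (-5 + Z)²)
(-96 + h(-7))*V(10, -34) = (-96 + (-31 + (-5 - 7)²))*(15/29) = (-96 + (-31 + (-12)²))*(15/29) = (-96 + (-31 + 144))*(15/29) = (-96 + 113)*(15/29) = 17*(15/29) = 255/29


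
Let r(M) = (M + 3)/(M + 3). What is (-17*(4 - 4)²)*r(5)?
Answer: 0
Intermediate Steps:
r(M) = 1 (r(M) = (3 + M)/(3 + M) = 1)
(-17*(4 - 4)²)*r(5) = -17*(4 - 4)²*1 = -17*0²*1 = -17*0*1 = 0*1 = 0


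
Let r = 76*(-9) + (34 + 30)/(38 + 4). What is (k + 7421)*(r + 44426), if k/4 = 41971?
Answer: 53679209090/7 ≈ 7.6685e+9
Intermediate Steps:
r = -14332/21 (r = -684 + 64/42 = -684 + 64*(1/42) = -684 + 32/21 = -14332/21 ≈ -682.48)
k = 167884 (k = 4*41971 = 167884)
(k + 7421)*(r + 44426) = (167884 + 7421)*(-14332/21 + 44426) = 175305*(918614/21) = 53679209090/7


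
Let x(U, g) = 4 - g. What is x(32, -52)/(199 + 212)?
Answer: 56/411 ≈ 0.13625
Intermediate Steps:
x(32, -52)/(199 + 212) = (4 - 1*(-52))/(199 + 212) = (4 + 52)/411 = 56*(1/411) = 56/411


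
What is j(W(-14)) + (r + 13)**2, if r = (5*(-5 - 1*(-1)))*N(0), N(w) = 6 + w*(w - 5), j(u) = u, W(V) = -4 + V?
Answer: 11431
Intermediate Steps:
N(w) = 6 + w*(-5 + w)
r = -120 (r = (5*(-5 - 1*(-1)))*(6 + 0**2 - 5*0) = (5*(-5 + 1))*(6 + 0 + 0) = (5*(-4))*6 = -20*6 = -120)
j(W(-14)) + (r + 13)**2 = (-4 - 14) + (-120 + 13)**2 = -18 + (-107)**2 = -18 + 11449 = 11431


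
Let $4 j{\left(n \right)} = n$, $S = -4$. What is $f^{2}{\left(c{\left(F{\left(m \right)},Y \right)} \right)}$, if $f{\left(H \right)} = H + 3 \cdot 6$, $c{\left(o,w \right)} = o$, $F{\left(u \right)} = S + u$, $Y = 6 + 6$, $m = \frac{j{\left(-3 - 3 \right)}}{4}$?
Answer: $\frac{11881}{64} \approx 185.64$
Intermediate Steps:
$j{\left(n \right)} = \frac{n}{4}$
$m = - \frac{3}{8}$ ($m = \frac{\frac{1}{4} \left(-3 - 3\right)}{4} = \frac{-3 - 3}{4} \cdot \frac{1}{4} = \frac{1}{4} \left(-6\right) \frac{1}{4} = \left(- \frac{3}{2}\right) \frac{1}{4} = - \frac{3}{8} \approx -0.375$)
$Y = 12$
$F{\left(u \right)} = -4 + u$
$f{\left(H \right)} = 18 + H$ ($f{\left(H \right)} = H + 18 = 18 + H$)
$f^{2}{\left(c{\left(F{\left(m \right)},Y \right)} \right)} = \left(18 - \frac{35}{8}\right)^{2} = \left(\frac{109}{8}\right)^{2} = \frac{11881}{64}$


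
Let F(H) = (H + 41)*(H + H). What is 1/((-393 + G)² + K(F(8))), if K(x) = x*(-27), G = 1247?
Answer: 1/708148 ≈ 1.4121e-6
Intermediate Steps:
F(H) = 2*H*(41 + H) (F(H) = (41 + H)*(2*H) = 2*H*(41 + H))
K(x) = -27*x
1/((-393 + G)² + K(F(8))) = 1/((-393 + 1247)² - 54*8*(41 + 8)) = 1/(854² - 54*8*49) = 1/(729316 - 27*784) = 1/(729316 - 21168) = 1/708148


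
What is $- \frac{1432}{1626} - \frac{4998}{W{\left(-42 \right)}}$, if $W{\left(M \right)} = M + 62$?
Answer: $- \frac{2038847}{8130} \approx -250.78$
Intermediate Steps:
$W{\left(M \right)} = 62 + M$
$- \frac{1432}{1626} - \frac{4998}{W{\left(-42 \right)}} = - \frac{1432}{1626} - \frac{4998}{62 - 42} = \left(-1432\right) \frac{1}{1626} - \frac{4998}{20} = - \frac{716}{813} - \frac{2499}{10} = - \frac{2038847}{8130}$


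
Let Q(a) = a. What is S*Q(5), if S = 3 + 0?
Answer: 15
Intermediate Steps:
S = 3
S*Q(5) = 3*5 = 15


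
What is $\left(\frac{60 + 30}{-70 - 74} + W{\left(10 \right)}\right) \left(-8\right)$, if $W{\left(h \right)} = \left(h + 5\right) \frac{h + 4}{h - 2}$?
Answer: $-205$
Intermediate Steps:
$W{\left(h \right)} = \frac{\left(4 + h\right) \left(5 + h\right)}{-2 + h}$ ($W{\left(h \right)} = \left(5 + h\right) \frac{4 + h}{-2 + h} = \frac{\left(4 + h\right) \left(5 + h\right)}{-2 + h}$)
$\left(\frac{60 + 30}{-70 - 74} + W{\left(10 \right)}\right) \left(-8\right) = \left(\frac{60 + 30}{-70 - 74} + \frac{20 + 10^{2} + 9 \cdot 10}{-2 + 10}\right) \left(-8\right) = \left(\frac{90}{-144} + \frac{20 + 100 + 90}{8}\right) \left(-8\right) = \left(90 \left(- \frac{1}{144}\right) + \frac{1}{8} \cdot 210\right) \left(-8\right) = \left(- \frac{5}{8} + \frac{105}{4}\right) \left(-8\right) = \frac{205}{8} \left(-8\right) = -205$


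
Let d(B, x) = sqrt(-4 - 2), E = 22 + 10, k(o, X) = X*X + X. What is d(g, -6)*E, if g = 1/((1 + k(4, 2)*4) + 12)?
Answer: 32*I*sqrt(6) ≈ 78.384*I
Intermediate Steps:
k(o, X) = X + X**2 (k(o, X) = X**2 + X = X + X**2)
E = 32
g = 1/37 (g = 1/((1 + (2*(1 + 2))*4) + 12) = 1/((1 + (2*3)*4) + 12) = 1/((1 + 6*4) + 12) = 1/((1 + 24) + 12) = 1/(25 + 12) = 1/37 ≈ 0.027027)
d(B, x) = I*sqrt(6) (d(B, x) = sqrt(-6) = I*sqrt(6))
d(g, -6)*E = (I*sqrt(6))*32 = 32*I*sqrt(6)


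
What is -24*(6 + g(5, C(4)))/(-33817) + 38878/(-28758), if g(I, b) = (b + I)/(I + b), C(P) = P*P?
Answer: -93564713/69464949 ≈ -1.3469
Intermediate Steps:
C(P) = P²
g(I, b) = 1 (g(I, b) = (I + b)/(I + b) = 1)
-24*(6 + g(5, C(4)))/(-33817) + 38878/(-28758) = -24*(6 + 1)/(-33817) + 38878/(-28758) = -24*7*(-1/33817) + 38878*(-1/28758) = -168*(-1/33817) - 19439/14379 = 24/4831 - 19439/14379 = -93564713/69464949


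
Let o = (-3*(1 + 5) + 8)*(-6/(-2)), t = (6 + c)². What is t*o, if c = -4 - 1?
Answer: -30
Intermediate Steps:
c = -5
t = 1 (t = (6 - 5)² = 1² = 1)
o = -30 (o = (-3*6 + 8)*(-6*(-½)) = (-18 + 8)*3 = -10*3 = -30)
t*o = 1*(-30) = -30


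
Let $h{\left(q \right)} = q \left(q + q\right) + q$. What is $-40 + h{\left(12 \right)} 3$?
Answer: $860$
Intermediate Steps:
$h{\left(q \right)} = q + 2 q^{2}$ ($h{\left(q \right)} = q 2 q + q = 2 q^{2} + q = q + 2 q^{2}$)
$-40 + h{\left(12 \right)} 3 = -40 + 12 \left(1 + 2 \cdot 12\right) 3 = -40 + 12 \left(1 + 24\right) 3 = -40 + 12 \cdot 25 \cdot 3 = -40 + 300 \cdot 3 = -40 + 900 = 860$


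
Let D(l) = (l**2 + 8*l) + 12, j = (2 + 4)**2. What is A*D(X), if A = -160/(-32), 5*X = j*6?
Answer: 55596/5 ≈ 11119.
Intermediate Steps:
j = 36 (j = 6**2 = 36)
X = 216/5 (X = (36*6)/5 = (1/5)*216 = 216/5 ≈ 43.200)
A = 5 (A = -160*(-1/32) = 5)
D(l) = 12 + l**2 + 8*l
A*D(X) = 5*(12 + (216/5)**2 + 8*(216/5)) = 5*(12 + 46656/25 + 1728/5) = 5*(55596/25) = 55596/5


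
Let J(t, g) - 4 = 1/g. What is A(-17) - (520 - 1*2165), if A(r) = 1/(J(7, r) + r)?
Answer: 365173/222 ≈ 1644.9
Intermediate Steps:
J(t, g) = 4 + 1/g
A(r) = 1/(4 + r + 1/r) (A(r) = 1/((4 + 1/r) + r) = 1/(4 + r + 1/r))
A(-17) - (520 - 1*2165) = -17/(1 + (-17)**2 + 4*(-17)) - (520 - 1*2165) = -17/(1 + 289 - 68) - (520 - 2165) = -17/222 - 1*(-1645) = -17*1/222 + 1645 = -17/222 + 1645 = 365173/222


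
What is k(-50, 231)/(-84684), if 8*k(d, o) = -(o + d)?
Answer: 181/677472 ≈ 0.00026717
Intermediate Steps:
k(d, o) = -d/8 - o/8 (k(d, o) = (-(o + d))/8 = (-(d + o))/8 = (-d - o)/8 = -d/8 - o/8)
k(-50, 231)/(-84684) = (-⅛*(-50) - ⅛*231)/(-84684) = (25/4 - 231/8)*(-1/84684) = -181/8*(-1/84684) = 181/677472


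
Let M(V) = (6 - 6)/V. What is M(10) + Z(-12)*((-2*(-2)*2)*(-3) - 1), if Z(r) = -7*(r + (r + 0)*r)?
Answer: 23100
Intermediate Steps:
M(V) = 0 (M(V) = 0/V = 0)
Z(r) = -7*r - 7*r² (Z(r) = -7*(r + r*r) = -7*(r + r²) = -7*r - 7*r²)
M(10) + Z(-12)*((-2*(-2)*2)*(-3) - 1) = 0 + (-7*(-12)*(1 - 12))*((-2*(-2)*2)*(-3) - 1) = 0 + (-7*(-12)*(-11))*((4*2)*(-3) - 1) = 0 - 924*(8*(-3) - 1) = 0 - 924*(-24 - 1) = 0 - 924*(-25) = 0 + 23100 = 23100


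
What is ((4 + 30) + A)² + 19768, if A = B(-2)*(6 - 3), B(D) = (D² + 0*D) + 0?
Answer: 21884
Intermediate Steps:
B(D) = D² (B(D) = (D² + 0) + 0 = D² + 0 = D²)
A = 12 (A = (-2)²*(6 - 3) = 4*3 = 12)
((4 + 30) + A)² + 19768 = ((4 + 30) + 12)² + 19768 = (34 + 12)² + 19768 = 46² + 19768 = 2116 + 19768 = 21884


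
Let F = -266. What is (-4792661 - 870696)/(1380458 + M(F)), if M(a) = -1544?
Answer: -5663357/1378914 ≈ -4.1071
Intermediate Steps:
(-4792661 - 870696)/(1380458 + M(F)) = (-4792661 - 870696)/(1380458 - 1544) = -5663357/1378914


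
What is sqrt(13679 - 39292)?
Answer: I*sqrt(25613) ≈ 160.04*I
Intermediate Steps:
sqrt(13679 - 39292) = sqrt(-25613) = I*sqrt(25613)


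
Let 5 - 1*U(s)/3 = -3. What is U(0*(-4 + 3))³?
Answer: 13824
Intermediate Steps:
U(s) = 24 (U(s) = 15 - 3*(-3) = 15 + 9 = 24)
U(0*(-4 + 3))³ = 24³ = 13824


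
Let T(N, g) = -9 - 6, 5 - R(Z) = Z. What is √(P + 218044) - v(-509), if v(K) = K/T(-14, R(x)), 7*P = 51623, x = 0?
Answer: -509/15 + 19*√30597/7 ≈ 440.85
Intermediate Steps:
R(Z) = 5 - Z
P = 51623/7 (P = (⅐)*51623 = 51623/7 ≈ 7374.7)
T(N, g) = -15
v(K) = -K/15 (v(K) = K/(-15) = K*(-1/15) = -K/15)
√(P + 218044) - v(-509) = √(51623/7 + 218044) - (-1)*(-509)/15 = √(1577931/7) - 1*509/15 = 19*√30597/7 - 509/15 = -509/15 + 19*√30597/7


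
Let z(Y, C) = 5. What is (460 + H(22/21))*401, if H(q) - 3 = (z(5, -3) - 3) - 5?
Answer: 184460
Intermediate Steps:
H(q) = 0 (H(q) = 3 + ((5 - 3) - 5) = 3 + (2 - 5) = 3 - 3 = 0)
(460 + H(22/21))*401 = (460 + 0)*401 = 460*401 = 184460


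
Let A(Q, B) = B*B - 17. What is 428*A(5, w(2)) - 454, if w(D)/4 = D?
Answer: 19662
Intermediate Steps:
w(D) = 4*D
A(Q, B) = -17 + B**2 (A(Q, B) = B**2 - 17 = -17 + B**2)
428*A(5, w(2)) - 454 = 428*(-17 + (4*2)**2) - 454 = 428*(-17 + 8**2) - 454 = 428*(-17 + 64) - 454 = 428*47 - 454 = 20116 - 454 = 19662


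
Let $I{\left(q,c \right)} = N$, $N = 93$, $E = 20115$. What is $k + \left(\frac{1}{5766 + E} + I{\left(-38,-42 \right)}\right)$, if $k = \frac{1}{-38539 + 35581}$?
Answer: $\frac{791076099}{8506222} \approx 93.0$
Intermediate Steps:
$k = - \frac{1}{2958}$ ($k = \frac{1}{-2958} = - \frac{1}{2958} \approx -0.00033807$)
$I{\left(q,c \right)} = 93$
$k + \left(\frac{1}{5766 + E} + I{\left(-38,-42 \right)}\right) = - \frac{1}{2958} + \left(\frac{1}{5766 + 20115} + 93\right) = - \frac{1}{2958} + \left(\frac{1}{25881} + 93\right) = - \frac{1}{2958} + \frac{2406934}{25881} = \frac{791076099}{8506222}$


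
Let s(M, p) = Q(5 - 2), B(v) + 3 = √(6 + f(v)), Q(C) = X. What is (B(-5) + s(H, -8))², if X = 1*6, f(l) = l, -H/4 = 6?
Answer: 16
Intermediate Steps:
H = -24 (H = -4*6 = -24)
X = 6
Q(C) = 6
B(v) = -3 + √(6 + v)
s(M, p) = 6
(B(-5) + s(H, -8))² = ((-3 + √(6 - 5)) + 6)² = ((-3 + √1) + 6)² = ((-3 + 1) + 6)² = (-2 + 6)² = 4² = 16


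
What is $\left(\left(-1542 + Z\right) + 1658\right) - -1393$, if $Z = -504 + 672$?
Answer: $1677$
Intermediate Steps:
$Z = 168$
$\left(\left(-1542 + Z\right) + 1658\right) - -1393 = \left(\left(-1542 + 168\right) + 1658\right) - -1393 = \left(-1374 + 1658\right) + 1393 = 284 + 1393 = 1677$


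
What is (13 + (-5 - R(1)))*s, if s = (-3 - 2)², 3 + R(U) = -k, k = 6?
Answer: 425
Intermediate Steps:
R(U) = -9 (R(U) = -3 - 1*6 = -3 - 6 = -9)
s = 25 (s = (-5)² = 25)
(13 + (-5 - R(1)))*s = (13 + (-5 - 1*(-9)))*25 = (13 + (-5 + 9))*25 = (13 + 4)*25 = 17*25 = 425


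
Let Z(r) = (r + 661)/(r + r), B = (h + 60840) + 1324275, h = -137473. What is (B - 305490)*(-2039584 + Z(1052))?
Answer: -505380110335687/263 ≈ -1.9216e+12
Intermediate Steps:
B = 1247642 (B = (-137473 + 60840) + 1324275 = -76633 + 1324275 = 1247642)
Z(r) = (661 + r)/(2*r) (Z(r) = (661 + r)/((2*r)) = (661 + r)*(1/(2*r)) = (661 + r)/(2*r))
(B - 305490)*(-2039584 + Z(1052)) = (1247642 - 305490)*(-2039584 + (½)*(661 + 1052)/1052) = 942152*(-2039584 + (½)*(1/1052)*1713) = 942152*(-2039584 + 1713/2104) = 942152*(-4291283023/2104) = -505380110335687/263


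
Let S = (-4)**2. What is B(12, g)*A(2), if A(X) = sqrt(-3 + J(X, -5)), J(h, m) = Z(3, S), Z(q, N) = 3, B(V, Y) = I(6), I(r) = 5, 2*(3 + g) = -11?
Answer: 0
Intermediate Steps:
g = -17/2 (g = -3 + (1/2)*(-11) = -3 - 11/2 = -17/2 ≈ -8.5000)
S = 16
B(V, Y) = 5
J(h, m) = 3
A(X) = 0 (A(X) = sqrt(-3 + 3) = sqrt(0) = 0)
B(12, g)*A(2) = 5*0 = 0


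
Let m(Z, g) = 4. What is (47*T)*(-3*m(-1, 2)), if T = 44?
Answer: -24816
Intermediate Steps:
(47*T)*(-3*m(-1, 2)) = (47*44)*(-3*4) = 2068*(-12) = -24816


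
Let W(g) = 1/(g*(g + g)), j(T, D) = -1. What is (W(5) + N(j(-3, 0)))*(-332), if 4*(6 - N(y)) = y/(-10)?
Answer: -99517/50 ≈ -1990.3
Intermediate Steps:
W(g) = 1/(2*g²) (W(g) = 1/(g*(2*g)) = 1/(2*g²))
N(y) = 6 + y/40 (N(y) = 6 - y/(4*(-10)) = 6 - y*(-1)/(4*10) = 6 - (-1)*y/40 = 6 + y/40)
(W(5) + N(j(-3, 0)))*(-332) = ((½)/5² + (6 + (1/40)*(-1)))*(-332) = ((½)*(1/25) + (6 - 1/40))*(-332) = (1/50 + 239/40)*(-332) = (1199/200)*(-332) = -99517/50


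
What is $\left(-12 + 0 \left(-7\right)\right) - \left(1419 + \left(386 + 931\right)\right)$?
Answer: $-2748$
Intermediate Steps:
$\left(-12 + 0 \left(-7\right)\right) - \left(1419 + \left(386 + 931\right)\right) = \left(-12 + 0\right) - \left(1419 + 1317\right) = -12 - 2736 = -2748$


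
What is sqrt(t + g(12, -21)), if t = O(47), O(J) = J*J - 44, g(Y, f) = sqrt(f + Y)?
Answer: sqrt(2165 + 3*I) ≈ 46.53 + 0.0322*I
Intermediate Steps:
g(Y, f) = sqrt(Y + f)
O(J) = -44 + J**2 (O(J) = J**2 - 44 = -44 + J**2)
t = 2165 (t = -44 + 47**2 = -44 + 2209 = 2165)
sqrt(t + g(12, -21)) = sqrt(2165 + sqrt(12 - 21)) = sqrt(2165 + sqrt(-9)) = sqrt(2165 + 3*I)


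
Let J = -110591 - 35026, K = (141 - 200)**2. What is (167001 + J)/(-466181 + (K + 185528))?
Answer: -5346/69293 ≈ -0.077151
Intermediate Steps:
K = 3481 (K = (-59)**2 = 3481)
J = -145617
(167001 + J)/(-466181 + (K + 185528)) = (167001 - 145617)/(-466181 + (3481 + 185528)) = 21384/(-466181 + 189009) = 21384/(-277172) = 21384*(-1/277172) = -5346/69293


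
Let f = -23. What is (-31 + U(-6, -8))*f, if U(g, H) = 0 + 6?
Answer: 575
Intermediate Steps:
U(g, H) = 6
(-31 + U(-6, -8))*f = (-31 + 6)*(-23) = -25*(-23) = 575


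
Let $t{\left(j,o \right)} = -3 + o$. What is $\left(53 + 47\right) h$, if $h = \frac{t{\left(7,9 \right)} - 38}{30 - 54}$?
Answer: $\frac{400}{3} \approx 133.33$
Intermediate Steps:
$h = \frac{4}{3}$ ($h = \frac{\left(-3 + 9\right) - 38}{30 - 54} = \frac{6 - 38}{-24} = \left(-32\right) \left(- \frac{1}{24}\right) = \frac{4}{3} \approx 1.3333$)
$\left(53 + 47\right) h = \left(53 + 47\right) \frac{4}{3} = 100 \cdot \frac{4}{3} = \frac{400}{3}$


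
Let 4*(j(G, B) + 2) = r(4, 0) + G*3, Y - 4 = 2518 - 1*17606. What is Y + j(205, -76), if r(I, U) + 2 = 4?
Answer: -59727/4 ≈ -14932.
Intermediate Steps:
r(I, U) = 2 (r(I, U) = -2 + 4 = 2)
Y = -15084 (Y = 4 + (2518 - 1*17606) = 4 + (2518 - 17606) = 4 - 15088 = -15084)
j(G, B) = -3/2 + 3*G/4 (j(G, B) = -2 + (2 + G*3)/4 = -2 + (2 + 3*G)/4 = -2 + (½ + 3*G/4) = -3/2 + 3*G/4)
Y + j(205, -76) = -15084 + (-3/2 + (¾)*205) = -15084 + (-3/2 + 615/4) = -15084 + 609/4 = -59727/4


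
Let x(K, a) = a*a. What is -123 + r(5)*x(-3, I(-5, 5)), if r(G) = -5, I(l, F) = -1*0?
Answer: -123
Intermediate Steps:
I(l, F) = 0
x(K, a) = a²
-123 + r(5)*x(-3, I(-5, 5)) = -123 - 5*0² = -123 - 5*0 = -123 + 0 = -123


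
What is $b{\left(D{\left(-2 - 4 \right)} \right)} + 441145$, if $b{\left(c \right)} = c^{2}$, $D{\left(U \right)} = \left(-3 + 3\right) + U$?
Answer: $441181$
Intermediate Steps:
$D{\left(U \right)} = U$ ($D{\left(U \right)} = 0 + U = U$)
$b{\left(D{\left(-2 - 4 \right)} \right)} + 441145 = \left(-2 - 4\right)^{2} + 441145 = \left(-6\right)^{2} + 441145 = 36 + 441145 = 441181$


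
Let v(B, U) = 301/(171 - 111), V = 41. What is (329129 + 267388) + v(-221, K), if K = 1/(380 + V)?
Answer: 35791321/60 ≈ 5.9652e+5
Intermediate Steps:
K = 1/421 (K = 1/(380 + 41) = 1/421 ≈ 0.0023753)
v(B, U) = 301/60
(329129 + 267388) + v(-221, K) = (329129 + 267388) + 301/60 = 596517 + 301/60 = 35791321/60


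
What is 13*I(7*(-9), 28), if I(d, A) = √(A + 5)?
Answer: 13*√33 ≈ 74.679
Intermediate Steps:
I(d, A) = √(5 + A)
13*I(7*(-9), 28) = 13*√(5 + 28) = 13*√33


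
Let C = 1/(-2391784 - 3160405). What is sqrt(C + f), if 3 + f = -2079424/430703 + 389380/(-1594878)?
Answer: I*sqrt(29353971890326458201120188717637248070)/1906951333934441613 ≈ 2.8411*I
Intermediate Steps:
C = -1/5552189 (C = 1/(-5552189) = -1/5552189 ≈ -1.8011e-7)
f = -2772445471057/343459369617 (f = -3 + (-2079424/430703 + 389380/(-1594878)) = -3 + (-2079424*1/430703 + 389380*(-1/1594878)) = -3 + (-2079424/430703 - 194690/797439) = -3 - 1742067362206/343459369617 = -2772445471057/343459369617 ≈ -8.0721)
sqrt(C + f) = sqrt(-1/5552189 - 2772445471057/343459369617) = sqrt(-15393141590961863390/1906951333934441613) = I*sqrt(29353971890326458201120188717637248070)/1906951333934441613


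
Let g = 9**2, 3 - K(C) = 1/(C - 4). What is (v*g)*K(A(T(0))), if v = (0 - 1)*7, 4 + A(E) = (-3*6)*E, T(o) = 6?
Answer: -197883/116 ≈ -1705.9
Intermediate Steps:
A(E) = -4 - 18*E (A(E) = -4 + (-3*6)*E = -4 - 18*E)
K(C) = 3 - 1/(-4 + C) (K(C) = 3 - 1/(C - 4) = 3 - 1/(-4 + C))
v = -7 (v = -1*7 = -7)
g = 81
(v*g)*K(A(T(0))) = (-7*81)*((-13 + 3*(-4 - 18*6))/(-4 + (-4 - 18*6))) = -567*(-13 + 3*(-4 - 108))/(-4 + (-4 - 108)) = -567*(-13 + 3*(-112))/(-4 - 112) = -567*(-13 - 336)/(-116) = -(-567)*(-349)/116 = -567*349/116 = -197883/116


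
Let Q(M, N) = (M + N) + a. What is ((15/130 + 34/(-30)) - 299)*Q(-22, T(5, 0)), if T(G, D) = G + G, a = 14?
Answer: -117007/195 ≈ -600.04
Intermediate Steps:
T(G, D) = 2*G
Q(M, N) = 14 + M + N (Q(M, N) = (M + N) + 14 = 14 + M + N)
((15/130 + 34/(-30)) - 299)*Q(-22, T(5, 0)) = ((15/130 + 34/(-30)) - 299)*(14 - 22 + 2*5) = ((15*(1/130) + 34*(-1/30)) - 299)*(14 - 22 + 10) = ((3/26 - 17/15) - 299)*2 = (-397/390 - 299)*2 = -117007/390*2 = -117007/195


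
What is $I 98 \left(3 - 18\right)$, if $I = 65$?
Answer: $-95550$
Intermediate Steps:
$I 98 \left(3 - 18\right) = 65 \cdot 98 \left(3 - 18\right) = 6370 \left(3 - 18\right) = 6370 \left(-15\right) = -95550$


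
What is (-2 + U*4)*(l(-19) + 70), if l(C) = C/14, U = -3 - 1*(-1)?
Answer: -4805/7 ≈ -686.43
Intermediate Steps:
U = -2 (U = -3 + 1 = -2)
l(C) = C/14 (l(C) = C*(1/14) = C/14)
(-2 + U*4)*(l(-19) + 70) = (-2 - 2*4)*((1/14)*(-19) + 70) = (-2 - 8)*(-19/14 + 70) = -10*961/14 = -4805/7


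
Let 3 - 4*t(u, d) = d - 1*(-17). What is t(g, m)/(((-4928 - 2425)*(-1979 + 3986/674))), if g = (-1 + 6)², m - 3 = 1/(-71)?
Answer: -22579/77141189020 ≈ -2.9270e-7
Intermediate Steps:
m = 212/71 (m = 3 + 1/(-71) = 3 - 1/71 = 212/71 ≈ 2.9859)
g = 25 (g = 5² = 25)
t(u, d) = -7/2 - d/4 (t(u, d) = ¾ - (d - 1*(-17))/4 = ¾ - (d + 17)/4 = ¾ - (17 + d)/4 = ¾ + (-17/4 - d/4) = -7/2 - d/4)
t(g, m)/(((-4928 - 2425)*(-1979 + 3986/674))) = (-7/2 - ¼*212/71)/(((-4928 - 2425)*(-1979 + 3986/674))) = (-7/2 - 53/71)/((-7353*(-1979 + 3986*(1/674)))) = -603*(-1/(7353*(-1979 + 1993/337)))/142 = -603/(142*((-7353*(-664930/337)))) = -603/(142*4889230290/337) = -603/142*337/4889230290 = -22579/77141189020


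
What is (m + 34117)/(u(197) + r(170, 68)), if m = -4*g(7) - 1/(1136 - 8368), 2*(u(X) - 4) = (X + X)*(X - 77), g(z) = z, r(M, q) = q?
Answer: 18963973/13191168 ≈ 1.4376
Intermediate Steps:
u(X) = 4 + X*(-77 + X) (u(X) = 4 + ((X + X)*(X - 77))/2 = 4 + ((2*X)*(-77 + X))/2 = 4 + (2*X*(-77 + X))/2 = 4 + X*(-77 + X))
m = -202495/7232 (m = -4*7 - 1/(1136 - 8368) = -28 - 1/(-7232) = -28 - 1*(-1/7232) = -28 + 1/7232 = -202495/7232 ≈ -28.000)
(m + 34117)/(u(197) + r(170, 68)) = (-202495/7232 + 34117)/((4 + 197² - 77*197) + 68) = 246531649/(7232*((4 + 38809 - 15169) + 68)) = 246531649/(7232*(23644 + 68)) = (246531649/7232)/23712 = (246531649/7232)*(1/23712) = 18963973/13191168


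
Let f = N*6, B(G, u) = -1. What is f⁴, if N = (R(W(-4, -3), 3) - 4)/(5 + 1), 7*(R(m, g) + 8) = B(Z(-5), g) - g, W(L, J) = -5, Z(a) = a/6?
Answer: 59969536/2401 ≈ 24977.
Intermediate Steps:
Z(a) = a/6 (Z(a) = a*(⅙) = a/6)
R(m, g) = -57/7 - g/7 (R(m, g) = -8 + (-1 - g)/7 = -8 + (-⅐ - g/7) = -57/7 - g/7)
N = -44/21 (N = ((-57/7 - ⅐*3) - 4)/(5 + 1) = ((-57/7 - 3/7) - 4)/6 = (-60/7 - 4)*(⅙) = -88/7*⅙ = -44/21 ≈ -2.0952)
f = -88/7 (f = -44/21*6 = -88/7 ≈ -12.571)
f⁴ = (-88/7)⁴ = 59969536/2401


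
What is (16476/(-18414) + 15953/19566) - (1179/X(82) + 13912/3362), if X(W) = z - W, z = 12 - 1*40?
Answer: 182275428596/28039105215 ≈ 6.5008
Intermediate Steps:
z = -28 (z = 12 - 40 = -28)
X(W) = -28 - W
(16476/(-18414) + 15953/19566) - (1179/X(82) + 13912/3362) = (16476/(-18414) + 15953/19566) - (1179/(-28 - 1*82) + 13912/3362) = (16476*(-1/18414) + 15953*(1/19566)) - (1179/(-28 - 82) + 13912*(1/3362)) = (-2746/3069 + 15953/19566) - (1179/(-110) + 6956/1681) = -529831/6672006 - (1179*(-1/110) + 6956/1681) = -529831/6672006 - (-1179/110 + 6956/1681) = -529831/6672006 - 1*(-1216739/184910) = -529831/6672006 + 1216739/184910 = 182275428596/28039105215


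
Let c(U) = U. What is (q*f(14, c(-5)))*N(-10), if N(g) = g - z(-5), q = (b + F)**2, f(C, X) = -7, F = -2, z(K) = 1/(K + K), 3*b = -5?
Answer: 9317/10 ≈ 931.70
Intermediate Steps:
b = -5/3 (b = (1/3)*(-5) = -5/3 ≈ -1.6667)
z(K) = 1/(2*K)
q = 121/9 (q = (-5/3 - 2)**2 = (-11/3)**2 = 121/9 ≈ 13.444)
N(g) = 1/10 + g (N(g) = g - 1/(2*(-5)) = g - (-1)/(2*5) = g - 1*(-1/10) = g + 1/10 = 1/10 + g)
(q*f(14, c(-5)))*N(-10) = ((121/9)*(-7))*(1/10 - 10) = -847/9*(-99/10) = 9317/10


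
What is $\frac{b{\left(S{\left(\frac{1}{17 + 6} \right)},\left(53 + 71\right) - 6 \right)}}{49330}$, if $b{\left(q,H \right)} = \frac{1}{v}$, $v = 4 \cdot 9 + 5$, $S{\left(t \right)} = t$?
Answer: $\frac{1}{2022530} \approx 4.9443 \cdot 10^{-7}$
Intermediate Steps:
$v = 41$ ($v = 36 + 5 = 41$)
$b{\left(q,H \right)} = \frac{1}{41}$
$\frac{b{\left(S{\left(\frac{1}{17 + 6} \right)},\left(53 + 71\right) - 6 \right)}}{49330} = \frac{1}{41 \cdot 49330} = \frac{1}{41} \cdot \frac{1}{49330} = \frac{1}{2022530}$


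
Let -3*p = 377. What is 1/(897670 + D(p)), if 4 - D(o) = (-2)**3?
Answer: 1/897682 ≈ 1.1140e-6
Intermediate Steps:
p = -377/3 (p = -1/3*377 = -377/3 ≈ -125.67)
D(o) = 12 (D(o) = 4 - 1*(-2)**3 = 4 - 1*(-8) = 4 + 8 = 12)
1/(897670 + D(p)) = 1/(897670 + 12) = 1/897682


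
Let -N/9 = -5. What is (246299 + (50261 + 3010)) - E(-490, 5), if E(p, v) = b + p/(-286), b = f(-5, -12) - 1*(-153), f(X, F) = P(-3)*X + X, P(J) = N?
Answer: 42849276/143 ≈ 2.9965e+5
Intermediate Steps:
N = 45 (N = -9*(-5) = 45)
P(J) = 45
f(X, F) = 46*X (f(X, F) = 45*X + X = 46*X)
b = -77 (b = 46*(-5) - 1*(-153) = -230 + 153 = -77)
E(p, v) = -77 - p/286 (E(p, v) = -77 + p/(-286) = -77 + p*(-1/286) = -77 - p/286)
(246299 + (50261 + 3010)) - E(-490, 5) = (246299 + (50261 + 3010)) - (-77 - 1/286*(-490)) = (246299 + 53271) - (-77 + 245/143) = 299570 - 1*(-10766/143) = 299570 + 10766/143 = 42849276/143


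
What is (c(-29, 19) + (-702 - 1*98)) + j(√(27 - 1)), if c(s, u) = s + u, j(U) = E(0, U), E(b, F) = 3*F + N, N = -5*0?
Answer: -810 + 3*√26 ≈ -794.70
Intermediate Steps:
N = 0
E(b, F) = 3*F (E(b, F) = 3*F + 0 = 3*F)
j(U) = 3*U
(c(-29, 19) + (-702 - 1*98)) + j(√(27 - 1)) = ((-29 + 19) + (-702 - 1*98)) + 3*√(27 - 1) = (-10 + (-702 - 98)) + 3*√26 = (-10 - 800) + 3*√26 = -810 + 3*√26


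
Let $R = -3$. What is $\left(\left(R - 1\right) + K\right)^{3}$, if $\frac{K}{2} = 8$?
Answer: $1728$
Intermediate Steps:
$K = 16$ ($K = 2 \cdot 8 = 16$)
$\left(\left(R - 1\right) + K\right)^{3} = \left(\left(-3 - 1\right) + 16\right)^{3} = \left(-4 + 16\right)^{3} = 12^{3} = 1728$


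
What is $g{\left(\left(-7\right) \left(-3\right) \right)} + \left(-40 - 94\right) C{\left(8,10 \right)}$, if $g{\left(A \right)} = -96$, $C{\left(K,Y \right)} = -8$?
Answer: $976$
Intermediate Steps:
$g{\left(\left(-7\right) \left(-3\right) \right)} + \left(-40 - 94\right) C{\left(8,10 \right)} = -96 + \left(-40 - 94\right) \left(-8\right) = -96 - -1072 = -96 + 1072 = 976$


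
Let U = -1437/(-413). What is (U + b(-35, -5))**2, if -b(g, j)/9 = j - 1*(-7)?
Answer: 35964009/170569 ≈ 210.85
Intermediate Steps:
b(g, j) = -63 - 9*j (b(g, j) = -9*(j - 1*(-7)) = -9*(j + 7) = -9*(7 + j) = -63 - 9*j)
U = 1437/413 (U = -1437*(-1/413) = 1437/413 ≈ 3.4794)
(U + b(-35, -5))**2 = (1437/413 + (-63 - 9*(-5)))**2 = (1437/413 + (-63 + 45))**2 = (1437/413 - 18)**2 = (-5997/413)**2 = 35964009/170569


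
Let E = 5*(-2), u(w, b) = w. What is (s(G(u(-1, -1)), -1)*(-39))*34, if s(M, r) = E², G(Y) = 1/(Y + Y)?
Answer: -132600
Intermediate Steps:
G(Y) = 1/(2*Y)
E = -10
s(M, r) = 100 (s(M, r) = (-10)² = 100)
(s(G(u(-1, -1)), -1)*(-39))*34 = (100*(-39))*34 = -3900*34 = -132600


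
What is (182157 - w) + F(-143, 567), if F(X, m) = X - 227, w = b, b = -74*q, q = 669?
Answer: 231293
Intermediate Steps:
b = -49506 (b = -74*669 = -49506)
w = -49506
F(X, m) = -227 + X
(182157 - w) + F(-143, 567) = (182157 - 1*(-49506)) + (-227 - 143) = (182157 + 49506) - 370 = 231663 - 370 = 231293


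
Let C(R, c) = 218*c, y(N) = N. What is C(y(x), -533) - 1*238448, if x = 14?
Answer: -354642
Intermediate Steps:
C(y(x), -533) - 1*238448 = 218*(-533) - 1*238448 = -116194 - 238448 = -354642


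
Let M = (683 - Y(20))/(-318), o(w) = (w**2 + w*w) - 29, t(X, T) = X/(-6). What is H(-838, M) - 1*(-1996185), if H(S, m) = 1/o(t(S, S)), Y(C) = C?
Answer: 700383465294/350861 ≈ 1.9962e+6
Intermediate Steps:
t(X, T) = -X/6 (t(X, T) = X*(-1/6) = -X/6)
o(w) = -29 + 2*w**2 (o(w) = (w**2 + w**2) - 29 = 2*w**2 - 29 = -29 + 2*w**2)
M = -221/106 (M = (683 - 1*20)/(-318) = (683 - 20)*(-1/318) = 663*(-1/318) = -221/106 ≈ -2.0849)
H(S, m) = 1/(-29 + S**2/18) (H(S, m) = 1/(-29 + 2*(-S/6)**2) = 1/(-29 + 2*(S**2/36)) = 1/(-29 + S**2/18))
H(-838, M) - 1*(-1996185) = 18/(-522 + (-838)**2) - 1*(-1996185) = 18/(-522 + 702244) + 1996185 = 18/701722 + 1996185 = 18*(1/701722) + 1996185 = 9/350861 + 1996185 = 700383465294/350861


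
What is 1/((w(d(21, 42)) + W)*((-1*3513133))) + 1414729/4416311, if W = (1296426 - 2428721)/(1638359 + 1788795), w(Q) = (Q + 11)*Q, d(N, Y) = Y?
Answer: 37910731421974210677219/118344630147365950848767 ≈ 0.32034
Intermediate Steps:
w(Q) = Q*(11 + Q) (w(Q) = (11 + Q)*Q = Q*(11 + Q))
W = -1132295/3427154 ≈ -0.33039
1/((w(d(21, 42)) + W)*((-1*3513133))) + 1414729/4416311 = 1/((42*(11 + 42) - 1132295/3427154)*((-1*3513133))) + 1414729/4416311 = 1/((42*53 - 1132295/3427154)*(-3513133)) + 1414729*(1/4416311) = -1/3513133/(2226 - 1132295/3427154) + 1414729/4416311 = -1/3513133/(7627712509/3427154) + 1414729/4416311 = (3427154/7627712509)*(-1/3513133) + 1414729/4416311 = -3427154/26797168529880697 + 1414729/4416311 = 37910731421974210677219/118344630147365950848767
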